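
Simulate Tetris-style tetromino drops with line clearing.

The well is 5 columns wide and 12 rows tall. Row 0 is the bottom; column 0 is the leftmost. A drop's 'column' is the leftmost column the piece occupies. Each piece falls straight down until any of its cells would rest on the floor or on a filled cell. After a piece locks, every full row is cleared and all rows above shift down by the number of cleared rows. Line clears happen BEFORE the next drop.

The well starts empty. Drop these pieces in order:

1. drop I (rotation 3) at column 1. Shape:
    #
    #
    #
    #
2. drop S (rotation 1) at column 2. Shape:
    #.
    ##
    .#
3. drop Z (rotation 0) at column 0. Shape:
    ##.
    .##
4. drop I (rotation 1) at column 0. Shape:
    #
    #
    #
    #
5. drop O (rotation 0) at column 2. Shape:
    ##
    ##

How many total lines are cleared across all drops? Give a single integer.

Drop 1: I rot3 at col 1 lands with bottom-row=0; cleared 0 line(s) (total 0); column heights now [0 4 0 0 0], max=4
Drop 2: S rot1 at col 2 lands with bottom-row=0; cleared 0 line(s) (total 0); column heights now [0 4 3 2 0], max=4
Drop 3: Z rot0 at col 0 lands with bottom-row=4; cleared 0 line(s) (total 0); column heights now [6 6 5 2 0], max=6
Drop 4: I rot1 at col 0 lands with bottom-row=6; cleared 0 line(s) (total 0); column heights now [10 6 5 2 0], max=10
Drop 5: O rot0 at col 2 lands with bottom-row=5; cleared 0 line(s) (total 0); column heights now [10 6 7 7 0], max=10

Answer: 0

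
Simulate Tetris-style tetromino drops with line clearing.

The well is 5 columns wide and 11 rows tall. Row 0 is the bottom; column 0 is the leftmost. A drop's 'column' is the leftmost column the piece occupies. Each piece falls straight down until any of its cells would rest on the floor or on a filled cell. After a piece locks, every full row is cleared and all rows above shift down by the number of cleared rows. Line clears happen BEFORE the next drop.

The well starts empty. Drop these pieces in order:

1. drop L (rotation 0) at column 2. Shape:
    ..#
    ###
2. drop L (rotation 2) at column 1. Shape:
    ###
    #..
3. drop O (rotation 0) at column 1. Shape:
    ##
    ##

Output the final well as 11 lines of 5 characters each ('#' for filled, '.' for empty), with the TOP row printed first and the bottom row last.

Drop 1: L rot0 at col 2 lands with bottom-row=0; cleared 0 line(s) (total 0); column heights now [0 0 1 1 2], max=2
Drop 2: L rot2 at col 1 lands with bottom-row=0; cleared 0 line(s) (total 0); column heights now [0 2 2 2 2], max=2
Drop 3: O rot0 at col 1 lands with bottom-row=2; cleared 0 line(s) (total 0); column heights now [0 4 4 2 2], max=4

Answer: .....
.....
.....
.....
.....
.....
.....
.##..
.##..
.####
.####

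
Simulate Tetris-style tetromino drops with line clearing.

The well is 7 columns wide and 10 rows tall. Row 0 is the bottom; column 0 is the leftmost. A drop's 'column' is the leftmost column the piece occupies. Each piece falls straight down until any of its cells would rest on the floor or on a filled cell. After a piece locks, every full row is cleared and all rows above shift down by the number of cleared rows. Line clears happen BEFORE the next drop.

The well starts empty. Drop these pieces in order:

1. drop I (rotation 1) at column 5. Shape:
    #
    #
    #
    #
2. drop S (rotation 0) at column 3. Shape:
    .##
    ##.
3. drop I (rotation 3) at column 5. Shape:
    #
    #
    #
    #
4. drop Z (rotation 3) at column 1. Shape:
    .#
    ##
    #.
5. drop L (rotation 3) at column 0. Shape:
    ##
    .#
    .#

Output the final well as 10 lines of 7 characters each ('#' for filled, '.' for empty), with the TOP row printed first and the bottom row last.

Drop 1: I rot1 at col 5 lands with bottom-row=0; cleared 0 line(s) (total 0); column heights now [0 0 0 0 0 4 0], max=4
Drop 2: S rot0 at col 3 lands with bottom-row=3; cleared 0 line(s) (total 0); column heights now [0 0 0 4 5 5 0], max=5
Drop 3: I rot3 at col 5 lands with bottom-row=5; cleared 0 line(s) (total 0); column heights now [0 0 0 4 5 9 0], max=9
Drop 4: Z rot3 at col 1 lands with bottom-row=0; cleared 0 line(s) (total 0); column heights now [0 2 3 4 5 9 0], max=9
Drop 5: L rot3 at col 0 lands with bottom-row=2; cleared 0 line(s) (total 0); column heights now [5 5 3 4 5 9 0], max=9

Answer: .......
.....#.
.....#.
.....#.
.....#.
##..##.
.#.###.
.##..#.
.##..#.
.#...#.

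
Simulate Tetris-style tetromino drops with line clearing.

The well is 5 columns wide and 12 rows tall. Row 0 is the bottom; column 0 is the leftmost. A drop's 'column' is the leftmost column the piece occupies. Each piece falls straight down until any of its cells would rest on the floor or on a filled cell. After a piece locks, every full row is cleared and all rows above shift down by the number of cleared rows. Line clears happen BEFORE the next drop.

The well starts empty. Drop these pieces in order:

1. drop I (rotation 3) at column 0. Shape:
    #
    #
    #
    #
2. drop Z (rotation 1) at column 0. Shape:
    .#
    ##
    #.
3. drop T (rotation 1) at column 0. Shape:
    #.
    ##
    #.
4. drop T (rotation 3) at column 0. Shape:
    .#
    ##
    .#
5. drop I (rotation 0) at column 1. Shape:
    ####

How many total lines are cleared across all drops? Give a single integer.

Drop 1: I rot3 at col 0 lands with bottom-row=0; cleared 0 line(s) (total 0); column heights now [4 0 0 0 0], max=4
Drop 2: Z rot1 at col 0 lands with bottom-row=4; cleared 0 line(s) (total 0); column heights now [6 7 0 0 0], max=7
Drop 3: T rot1 at col 0 lands with bottom-row=6; cleared 0 line(s) (total 0); column heights now [9 8 0 0 0], max=9
Drop 4: T rot3 at col 0 lands with bottom-row=8; cleared 0 line(s) (total 0); column heights now [10 11 0 0 0], max=11
Drop 5: I rot0 at col 1 lands with bottom-row=11; cleared 0 line(s) (total 0); column heights now [10 12 12 12 12], max=12

Answer: 0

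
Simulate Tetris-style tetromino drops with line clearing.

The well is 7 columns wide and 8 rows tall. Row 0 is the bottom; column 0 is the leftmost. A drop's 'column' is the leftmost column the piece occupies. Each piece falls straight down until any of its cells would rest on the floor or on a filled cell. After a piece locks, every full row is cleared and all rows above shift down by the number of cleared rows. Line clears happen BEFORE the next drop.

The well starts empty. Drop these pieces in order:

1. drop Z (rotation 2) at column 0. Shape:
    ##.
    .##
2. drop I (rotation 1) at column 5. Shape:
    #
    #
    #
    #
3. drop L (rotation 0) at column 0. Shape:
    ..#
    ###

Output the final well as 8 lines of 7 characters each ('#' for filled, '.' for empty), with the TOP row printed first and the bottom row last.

Drop 1: Z rot2 at col 0 lands with bottom-row=0; cleared 0 line(s) (total 0); column heights now [2 2 1 0 0 0 0], max=2
Drop 2: I rot1 at col 5 lands with bottom-row=0; cleared 0 line(s) (total 0); column heights now [2 2 1 0 0 4 0], max=4
Drop 3: L rot0 at col 0 lands with bottom-row=2; cleared 0 line(s) (total 0); column heights now [3 3 4 0 0 4 0], max=4

Answer: .......
.......
.......
.......
..#..#.
###..#.
##...#.
.##..#.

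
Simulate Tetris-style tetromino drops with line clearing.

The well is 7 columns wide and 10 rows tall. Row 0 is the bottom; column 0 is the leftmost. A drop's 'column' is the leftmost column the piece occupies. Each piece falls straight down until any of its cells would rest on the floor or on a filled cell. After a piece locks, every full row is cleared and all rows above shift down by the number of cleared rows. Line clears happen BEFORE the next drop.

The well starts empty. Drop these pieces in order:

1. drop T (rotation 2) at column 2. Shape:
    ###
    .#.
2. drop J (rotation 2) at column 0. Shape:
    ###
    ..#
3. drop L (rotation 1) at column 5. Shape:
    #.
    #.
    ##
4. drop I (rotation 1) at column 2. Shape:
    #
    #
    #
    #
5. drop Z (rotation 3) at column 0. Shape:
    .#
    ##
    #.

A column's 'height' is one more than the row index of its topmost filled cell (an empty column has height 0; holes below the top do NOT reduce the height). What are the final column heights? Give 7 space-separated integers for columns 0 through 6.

Answer: 6 7 8 2 2 3 1

Derivation:
Drop 1: T rot2 at col 2 lands with bottom-row=0; cleared 0 line(s) (total 0); column heights now [0 0 2 2 2 0 0], max=2
Drop 2: J rot2 at col 0 lands with bottom-row=2; cleared 0 line(s) (total 0); column heights now [4 4 4 2 2 0 0], max=4
Drop 3: L rot1 at col 5 lands with bottom-row=0; cleared 0 line(s) (total 0); column heights now [4 4 4 2 2 3 1], max=4
Drop 4: I rot1 at col 2 lands with bottom-row=4; cleared 0 line(s) (total 0); column heights now [4 4 8 2 2 3 1], max=8
Drop 5: Z rot3 at col 0 lands with bottom-row=4; cleared 0 line(s) (total 0); column heights now [6 7 8 2 2 3 1], max=8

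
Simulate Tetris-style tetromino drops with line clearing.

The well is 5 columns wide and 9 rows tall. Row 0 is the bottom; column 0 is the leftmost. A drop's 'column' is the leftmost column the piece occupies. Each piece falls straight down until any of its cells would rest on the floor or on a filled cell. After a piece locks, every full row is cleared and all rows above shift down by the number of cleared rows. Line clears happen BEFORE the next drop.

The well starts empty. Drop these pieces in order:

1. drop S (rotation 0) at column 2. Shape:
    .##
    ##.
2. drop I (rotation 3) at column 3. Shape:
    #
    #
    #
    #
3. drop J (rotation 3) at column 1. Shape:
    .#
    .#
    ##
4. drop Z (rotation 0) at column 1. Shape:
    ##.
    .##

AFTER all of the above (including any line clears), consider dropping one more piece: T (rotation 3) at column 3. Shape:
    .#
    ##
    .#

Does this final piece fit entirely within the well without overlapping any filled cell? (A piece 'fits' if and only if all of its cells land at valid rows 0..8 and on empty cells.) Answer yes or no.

Answer: yes

Derivation:
Drop 1: S rot0 at col 2 lands with bottom-row=0; cleared 0 line(s) (total 0); column heights now [0 0 1 2 2], max=2
Drop 2: I rot3 at col 3 lands with bottom-row=2; cleared 0 line(s) (total 0); column heights now [0 0 1 6 2], max=6
Drop 3: J rot3 at col 1 lands with bottom-row=1; cleared 0 line(s) (total 0); column heights now [0 2 4 6 2], max=6
Drop 4: Z rot0 at col 1 lands with bottom-row=6; cleared 0 line(s) (total 0); column heights now [0 8 8 7 2], max=8
Test piece T rot3 at col 3 (width 2): heights before test = [0 8 8 7 2]; fits = True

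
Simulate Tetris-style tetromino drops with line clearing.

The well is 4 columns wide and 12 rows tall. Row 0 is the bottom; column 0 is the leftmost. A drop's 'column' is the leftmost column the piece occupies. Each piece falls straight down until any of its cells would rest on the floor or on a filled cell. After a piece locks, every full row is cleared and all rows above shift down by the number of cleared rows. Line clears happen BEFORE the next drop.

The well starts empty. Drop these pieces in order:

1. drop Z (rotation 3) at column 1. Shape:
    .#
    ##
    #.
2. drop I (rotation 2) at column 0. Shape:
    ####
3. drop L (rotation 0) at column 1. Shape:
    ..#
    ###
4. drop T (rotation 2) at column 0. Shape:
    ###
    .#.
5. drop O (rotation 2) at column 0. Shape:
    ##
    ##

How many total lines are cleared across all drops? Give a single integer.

Answer: 1

Derivation:
Drop 1: Z rot3 at col 1 lands with bottom-row=0; cleared 0 line(s) (total 0); column heights now [0 2 3 0], max=3
Drop 2: I rot2 at col 0 lands with bottom-row=3; cleared 1 line(s) (total 1); column heights now [0 2 3 0], max=3
Drop 3: L rot0 at col 1 lands with bottom-row=3; cleared 0 line(s) (total 1); column heights now [0 4 4 5], max=5
Drop 4: T rot2 at col 0 lands with bottom-row=4; cleared 0 line(s) (total 1); column heights now [6 6 6 5], max=6
Drop 5: O rot2 at col 0 lands with bottom-row=6; cleared 0 line(s) (total 1); column heights now [8 8 6 5], max=8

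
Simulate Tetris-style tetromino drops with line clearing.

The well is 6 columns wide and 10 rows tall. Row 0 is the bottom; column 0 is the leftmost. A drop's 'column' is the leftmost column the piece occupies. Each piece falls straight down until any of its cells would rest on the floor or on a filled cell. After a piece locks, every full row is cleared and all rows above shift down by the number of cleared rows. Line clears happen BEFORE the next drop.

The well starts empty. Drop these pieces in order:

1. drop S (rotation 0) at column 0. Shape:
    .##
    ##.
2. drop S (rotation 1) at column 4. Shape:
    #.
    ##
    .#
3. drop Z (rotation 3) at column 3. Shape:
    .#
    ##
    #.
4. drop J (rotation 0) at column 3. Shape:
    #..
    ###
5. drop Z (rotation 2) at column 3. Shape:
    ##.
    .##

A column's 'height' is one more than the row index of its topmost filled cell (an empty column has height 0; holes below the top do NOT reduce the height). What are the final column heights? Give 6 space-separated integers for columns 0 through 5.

Answer: 1 2 2 8 8 7

Derivation:
Drop 1: S rot0 at col 0 lands with bottom-row=0; cleared 0 line(s) (total 0); column heights now [1 2 2 0 0 0], max=2
Drop 2: S rot1 at col 4 lands with bottom-row=0; cleared 0 line(s) (total 0); column heights now [1 2 2 0 3 2], max=3
Drop 3: Z rot3 at col 3 lands with bottom-row=2; cleared 0 line(s) (total 0); column heights now [1 2 2 4 5 2], max=5
Drop 4: J rot0 at col 3 lands with bottom-row=5; cleared 0 line(s) (total 0); column heights now [1 2 2 7 6 6], max=7
Drop 5: Z rot2 at col 3 lands with bottom-row=6; cleared 0 line(s) (total 0); column heights now [1 2 2 8 8 7], max=8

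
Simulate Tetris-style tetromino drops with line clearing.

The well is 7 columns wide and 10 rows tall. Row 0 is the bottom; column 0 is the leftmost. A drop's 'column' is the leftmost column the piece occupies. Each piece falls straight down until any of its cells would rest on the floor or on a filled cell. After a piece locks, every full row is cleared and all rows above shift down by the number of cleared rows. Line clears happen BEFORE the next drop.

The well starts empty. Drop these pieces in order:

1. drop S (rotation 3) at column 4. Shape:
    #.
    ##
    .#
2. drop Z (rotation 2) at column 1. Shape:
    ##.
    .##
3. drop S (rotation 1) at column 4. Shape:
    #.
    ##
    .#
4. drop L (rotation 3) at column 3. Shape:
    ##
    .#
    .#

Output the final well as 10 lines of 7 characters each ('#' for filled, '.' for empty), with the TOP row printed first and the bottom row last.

Drop 1: S rot3 at col 4 lands with bottom-row=0; cleared 0 line(s) (total 0); column heights now [0 0 0 0 3 2 0], max=3
Drop 2: Z rot2 at col 1 lands with bottom-row=0; cleared 0 line(s) (total 0); column heights now [0 2 2 1 3 2 0], max=3
Drop 3: S rot1 at col 4 lands with bottom-row=2; cleared 0 line(s) (total 0); column heights now [0 2 2 1 5 4 0], max=5
Drop 4: L rot3 at col 3 lands with bottom-row=5; cleared 0 line(s) (total 0); column heights now [0 2 2 8 8 4 0], max=8

Answer: .......
.......
...##..
....#..
....#..
....#..
....##.
....##.
.##.##.
..##.#.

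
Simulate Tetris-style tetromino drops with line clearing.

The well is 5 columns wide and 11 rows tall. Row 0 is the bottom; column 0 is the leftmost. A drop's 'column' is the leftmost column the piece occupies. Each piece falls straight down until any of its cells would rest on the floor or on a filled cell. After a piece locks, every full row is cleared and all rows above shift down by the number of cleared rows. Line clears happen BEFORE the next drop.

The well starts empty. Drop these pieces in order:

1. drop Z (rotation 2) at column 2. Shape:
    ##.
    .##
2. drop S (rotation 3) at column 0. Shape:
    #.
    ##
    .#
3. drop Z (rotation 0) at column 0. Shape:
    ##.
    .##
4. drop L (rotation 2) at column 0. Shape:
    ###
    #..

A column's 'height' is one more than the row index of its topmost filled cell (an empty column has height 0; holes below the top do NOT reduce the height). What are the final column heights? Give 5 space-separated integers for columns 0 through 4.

Drop 1: Z rot2 at col 2 lands with bottom-row=0; cleared 0 line(s) (total 0); column heights now [0 0 2 2 1], max=2
Drop 2: S rot3 at col 0 lands with bottom-row=0; cleared 0 line(s) (total 0); column heights now [3 2 2 2 1], max=3
Drop 3: Z rot0 at col 0 lands with bottom-row=2; cleared 0 line(s) (total 0); column heights now [4 4 3 2 1], max=4
Drop 4: L rot2 at col 0 lands with bottom-row=4; cleared 0 line(s) (total 0); column heights now [6 6 6 2 1], max=6

Answer: 6 6 6 2 1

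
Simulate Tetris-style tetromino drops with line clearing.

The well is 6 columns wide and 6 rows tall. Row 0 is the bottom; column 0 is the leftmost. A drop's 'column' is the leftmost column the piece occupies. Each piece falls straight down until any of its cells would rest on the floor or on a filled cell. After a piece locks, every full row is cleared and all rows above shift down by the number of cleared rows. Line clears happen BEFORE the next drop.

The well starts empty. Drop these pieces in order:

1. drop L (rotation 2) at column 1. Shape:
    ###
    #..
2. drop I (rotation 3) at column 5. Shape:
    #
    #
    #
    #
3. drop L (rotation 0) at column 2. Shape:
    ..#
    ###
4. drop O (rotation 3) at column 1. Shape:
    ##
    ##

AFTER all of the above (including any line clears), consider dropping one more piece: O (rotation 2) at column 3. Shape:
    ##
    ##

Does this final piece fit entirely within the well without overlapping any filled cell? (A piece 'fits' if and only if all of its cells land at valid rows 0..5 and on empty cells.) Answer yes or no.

Drop 1: L rot2 at col 1 lands with bottom-row=0; cleared 0 line(s) (total 0); column heights now [0 2 2 2 0 0], max=2
Drop 2: I rot3 at col 5 lands with bottom-row=0; cleared 0 line(s) (total 0); column heights now [0 2 2 2 0 4], max=4
Drop 3: L rot0 at col 2 lands with bottom-row=2; cleared 0 line(s) (total 0); column heights now [0 2 3 3 4 4], max=4
Drop 4: O rot3 at col 1 lands with bottom-row=3; cleared 0 line(s) (total 0); column heights now [0 5 5 3 4 4], max=5
Test piece O rot2 at col 3 (width 2): heights before test = [0 5 5 3 4 4]; fits = True

Answer: yes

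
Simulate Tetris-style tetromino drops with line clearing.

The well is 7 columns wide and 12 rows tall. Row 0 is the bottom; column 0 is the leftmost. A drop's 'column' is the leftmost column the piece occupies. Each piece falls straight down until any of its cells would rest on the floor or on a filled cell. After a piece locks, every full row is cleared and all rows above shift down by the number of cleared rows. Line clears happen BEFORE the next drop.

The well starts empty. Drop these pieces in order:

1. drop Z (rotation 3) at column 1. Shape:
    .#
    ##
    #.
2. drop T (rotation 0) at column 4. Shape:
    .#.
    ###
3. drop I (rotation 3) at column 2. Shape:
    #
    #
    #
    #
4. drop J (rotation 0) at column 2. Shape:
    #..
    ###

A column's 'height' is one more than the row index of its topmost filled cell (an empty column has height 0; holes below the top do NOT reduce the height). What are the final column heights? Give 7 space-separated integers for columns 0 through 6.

Answer: 0 2 9 8 8 2 1

Derivation:
Drop 1: Z rot3 at col 1 lands with bottom-row=0; cleared 0 line(s) (total 0); column heights now [0 2 3 0 0 0 0], max=3
Drop 2: T rot0 at col 4 lands with bottom-row=0; cleared 0 line(s) (total 0); column heights now [0 2 3 0 1 2 1], max=3
Drop 3: I rot3 at col 2 lands with bottom-row=3; cleared 0 line(s) (total 0); column heights now [0 2 7 0 1 2 1], max=7
Drop 4: J rot0 at col 2 lands with bottom-row=7; cleared 0 line(s) (total 0); column heights now [0 2 9 8 8 2 1], max=9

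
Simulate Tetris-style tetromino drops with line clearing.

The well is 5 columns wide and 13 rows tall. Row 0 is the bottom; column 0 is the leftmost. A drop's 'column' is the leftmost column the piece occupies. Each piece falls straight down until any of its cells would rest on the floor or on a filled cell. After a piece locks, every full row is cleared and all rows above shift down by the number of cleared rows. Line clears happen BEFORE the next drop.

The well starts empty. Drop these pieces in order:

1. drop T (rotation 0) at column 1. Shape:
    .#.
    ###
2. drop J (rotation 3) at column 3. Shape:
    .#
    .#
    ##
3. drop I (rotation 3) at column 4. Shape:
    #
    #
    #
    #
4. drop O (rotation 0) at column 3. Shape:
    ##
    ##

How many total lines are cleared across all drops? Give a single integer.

Answer: 0

Derivation:
Drop 1: T rot0 at col 1 lands with bottom-row=0; cleared 0 line(s) (total 0); column heights now [0 1 2 1 0], max=2
Drop 2: J rot3 at col 3 lands with bottom-row=1; cleared 0 line(s) (total 0); column heights now [0 1 2 2 4], max=4
Drop 3: I rot3 at col 4 lands with bottom-row=4; cleared 0 line(s) (total 0); column heights now [0 1 2 2 8], max=8
Drop 4: O rot0 at col 3 lands with bottom-row=8; cleared 0 line(s) (total 0); column heights now [0 1 2 10 10], max=10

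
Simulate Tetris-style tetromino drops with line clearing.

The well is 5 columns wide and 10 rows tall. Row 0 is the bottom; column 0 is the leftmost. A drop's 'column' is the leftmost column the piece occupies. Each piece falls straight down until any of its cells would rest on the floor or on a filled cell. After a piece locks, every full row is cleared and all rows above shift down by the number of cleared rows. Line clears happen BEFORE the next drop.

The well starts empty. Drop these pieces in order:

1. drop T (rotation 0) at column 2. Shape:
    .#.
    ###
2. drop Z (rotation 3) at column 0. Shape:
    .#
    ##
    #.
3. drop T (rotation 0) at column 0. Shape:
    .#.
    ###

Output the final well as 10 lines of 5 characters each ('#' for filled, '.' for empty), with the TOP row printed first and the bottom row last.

Drop 1: T rot0 at col 2 lands with bottom-row=0; cleared 0 line(s) (total 0); column heights now [0 0 1 2 1], max=2
Drop 2: Z rot3 at col 0 lands with bottom-row=0; cleared 0 line(s) (total 0); column heights now [2 3 1 2 1], max=3
Drop 3: T rot0 at col 0 lands with bottom-row=3; cleared 0 line(s) (total 0); column heights now [4 5 4 2 1], max=5

Answer: .....
.....
.....
.....
.....
.#...
###..
.#...
##.#.
#.###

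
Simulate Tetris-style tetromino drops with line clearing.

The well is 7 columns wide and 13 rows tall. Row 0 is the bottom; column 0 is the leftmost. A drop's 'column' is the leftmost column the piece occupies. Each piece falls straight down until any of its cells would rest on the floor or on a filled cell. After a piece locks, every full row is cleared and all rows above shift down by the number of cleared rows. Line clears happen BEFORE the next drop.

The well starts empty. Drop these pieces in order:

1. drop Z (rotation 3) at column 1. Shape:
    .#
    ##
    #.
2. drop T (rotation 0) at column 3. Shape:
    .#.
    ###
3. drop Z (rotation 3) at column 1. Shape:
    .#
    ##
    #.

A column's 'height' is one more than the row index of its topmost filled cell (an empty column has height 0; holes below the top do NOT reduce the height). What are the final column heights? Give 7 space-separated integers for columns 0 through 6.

Drop 1: Z rot3 at col 1 lands with bottom-row=0; cleared 0 line(s) (total 0); column heights now [0 2 3 0 0 0 0], max=3
Drop 2: T rot0 at col 3 lands with bottom-row=0; cleared 0 line(s) (total 0); column heights now [0 2 3 1 2 1 0], max=3
Drop 3: Z rot3 at col 1 lands with bottom-row=2; cleared 0 line(s) (total 0); column heights now [0 4 5 1 2 1 0], max=5

Answer: 0 4 5 1 2 1 0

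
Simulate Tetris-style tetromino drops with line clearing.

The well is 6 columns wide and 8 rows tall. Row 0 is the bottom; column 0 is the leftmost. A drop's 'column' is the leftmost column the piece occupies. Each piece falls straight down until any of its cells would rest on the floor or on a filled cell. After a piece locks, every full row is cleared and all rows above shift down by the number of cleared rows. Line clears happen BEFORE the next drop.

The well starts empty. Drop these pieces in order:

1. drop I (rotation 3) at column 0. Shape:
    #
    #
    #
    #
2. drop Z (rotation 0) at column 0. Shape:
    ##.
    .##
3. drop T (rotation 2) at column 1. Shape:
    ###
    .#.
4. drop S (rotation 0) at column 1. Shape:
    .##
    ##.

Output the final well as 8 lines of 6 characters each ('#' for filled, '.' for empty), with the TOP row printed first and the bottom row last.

Answer: ..##..
.##...
.###..
###...
###...
#.....
#.....
#.....

Derivation:
Drop 1: I rot3 at col 0 lands with bottom-row=0; cleared 0 line(s) (total 0); column heights now [4 0 0 0 0 0], max=4
Drop 2: Z rot0 at col 0 lands with bottom-row=3; cleared 0 line(s) (total 0); column heights now [5 5 4 0 0 0], max=5
Drop 3: T rot2 at col 1 lands with bottom-row=4; cleared 0 line(s) (total 0); column heights now [5 6 6 6 0 0], max=6
Drop 4: S rot0 at col 1 lands with bottom-row=6; cleared 0 line(s) (total 0); column heights now [5 7 8 8 0 0], max=8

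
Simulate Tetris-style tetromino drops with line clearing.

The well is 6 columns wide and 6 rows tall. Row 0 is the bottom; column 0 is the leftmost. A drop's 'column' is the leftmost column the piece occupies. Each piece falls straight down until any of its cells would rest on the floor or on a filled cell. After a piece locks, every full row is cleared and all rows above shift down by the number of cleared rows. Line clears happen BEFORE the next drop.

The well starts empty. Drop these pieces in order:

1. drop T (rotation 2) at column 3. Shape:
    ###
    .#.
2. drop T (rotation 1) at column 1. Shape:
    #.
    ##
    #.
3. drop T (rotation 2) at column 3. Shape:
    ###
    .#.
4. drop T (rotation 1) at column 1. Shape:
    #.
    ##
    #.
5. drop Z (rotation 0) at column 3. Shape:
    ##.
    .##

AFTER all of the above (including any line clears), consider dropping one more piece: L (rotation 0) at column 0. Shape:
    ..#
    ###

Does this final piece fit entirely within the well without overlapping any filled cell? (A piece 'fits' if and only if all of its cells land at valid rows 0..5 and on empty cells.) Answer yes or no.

Drop 1: T rot2 at col 3 lands with bottom-row=0; cleared 0 line(s) (total 0); column heights now [0 0 0 2 2 2], max=2
Drop 2: T rot1 at col 1 lands with bottom-row=0; cleared 0 line(s) (total 0); column heights now [0 3 2 2 2 2], max=3
Drop 3: T rot2 at col 3 lands with bottom-row=2; cleared 0 line(s) (total 0); column heights now [0 3 2 4 4 4], max=4
Drop 4: T rot1 at col 1 lands with bottom-row=3; cleared 0 line(s) (total 0); column heights now [0 6 5 4 4 4], max=6
Drop 5: Z rot0 at col 3 lands with bottom-row=4; cleared 0 line(s) (total 0); column heights now [0 6 5 6 6 5], max=6
Test piece L rot0 at col 0 (width 3): heights before test = [0 6 5 6 6 5]; fits = False

Answer: no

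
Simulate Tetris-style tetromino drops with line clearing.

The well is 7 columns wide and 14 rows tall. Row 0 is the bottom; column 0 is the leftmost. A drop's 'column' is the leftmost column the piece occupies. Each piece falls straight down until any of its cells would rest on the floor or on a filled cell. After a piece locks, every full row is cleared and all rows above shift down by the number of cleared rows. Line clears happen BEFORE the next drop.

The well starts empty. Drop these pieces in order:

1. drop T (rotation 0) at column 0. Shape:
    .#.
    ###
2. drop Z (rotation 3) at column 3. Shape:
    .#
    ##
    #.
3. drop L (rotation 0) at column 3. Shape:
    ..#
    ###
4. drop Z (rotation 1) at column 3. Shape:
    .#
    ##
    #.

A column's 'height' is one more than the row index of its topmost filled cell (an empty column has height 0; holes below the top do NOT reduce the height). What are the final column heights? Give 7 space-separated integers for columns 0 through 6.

Drop 1: T rot0 at col 0 lands with bottom-row=0; cleared 0 line(s) (total 0); column heights now [1 2 1 0 0 0 0], max=2
Drop 2: Z rot3 at col 3 lands with bottom-row=0; cleared 0 line(s) (total 0); column heights now [1 2 1 2 3 0 0], max=3
Drop 3: L rot0 at col 3 lands with bottom-row=3; cleared 0 line(s) (total 0); column heights now [1 2 1 4 4 5 0], max=5
Drop 4: Z rot1 at col 3 lands with bottom-row=4; cleared 0 line(s) (total 0); column heights now [1 2 1 6 7 5 0], max=7

Answer: 1 2 1 6 7 5 0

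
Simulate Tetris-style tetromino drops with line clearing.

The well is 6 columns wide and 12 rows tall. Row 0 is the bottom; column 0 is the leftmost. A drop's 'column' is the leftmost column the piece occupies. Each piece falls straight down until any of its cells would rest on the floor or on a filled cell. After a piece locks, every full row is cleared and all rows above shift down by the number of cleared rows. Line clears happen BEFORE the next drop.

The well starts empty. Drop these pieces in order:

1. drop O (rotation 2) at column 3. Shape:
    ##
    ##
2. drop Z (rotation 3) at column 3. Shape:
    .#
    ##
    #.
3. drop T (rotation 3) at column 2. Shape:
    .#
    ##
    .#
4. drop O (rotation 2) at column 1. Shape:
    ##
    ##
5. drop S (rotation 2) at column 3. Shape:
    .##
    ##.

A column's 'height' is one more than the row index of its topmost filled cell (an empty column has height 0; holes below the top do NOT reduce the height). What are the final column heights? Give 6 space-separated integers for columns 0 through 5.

Drop 1: O rot2 at col 3 lands with bottom-row=0; cleared 0 line(s) (total 0); column heights now [0 0 0 2 2 0], max=2
Drop 2: Z rot3 at col 3 lands with bottom-row=2; cleared 0 line(s) (total 0); column heights now [0 0 0 4 5 0], max=5
Drop 3: T rot3 at col 2 lands with bottom-row=4; cleared 0 line(s) (total 0); column heights now [0 0 6 7 5 0], max=7
Drop 4: O rot2 at col 1 lands with bottom-row=6; cleared 0 line(s) (total 0); column heights now [0 8 8 7 5 0], max=8
Drop 5: S rot2 at col 3 lands with bottom-row=7; cleared 0 line(s) (total 0); column heights now [0 8 8 8 9 9], max=9

Answer: 0 8 8 8 9 9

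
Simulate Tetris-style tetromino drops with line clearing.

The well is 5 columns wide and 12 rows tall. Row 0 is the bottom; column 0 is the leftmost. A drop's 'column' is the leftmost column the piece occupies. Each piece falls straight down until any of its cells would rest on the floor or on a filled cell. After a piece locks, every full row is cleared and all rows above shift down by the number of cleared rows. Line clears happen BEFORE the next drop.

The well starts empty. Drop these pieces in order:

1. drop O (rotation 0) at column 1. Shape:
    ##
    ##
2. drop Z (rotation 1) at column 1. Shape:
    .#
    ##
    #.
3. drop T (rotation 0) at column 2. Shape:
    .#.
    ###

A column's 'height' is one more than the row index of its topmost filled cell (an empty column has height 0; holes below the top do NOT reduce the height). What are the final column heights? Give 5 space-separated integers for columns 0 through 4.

Drop 1: O rot0 at col 1 lands with bottom-row=0; cleared 0 line(s) (total 0); column heights now [0 2 2 0 0], max=2
Drop 2: Z rot1 at col 1 lands with bottom-row=2; cleared 0 line(s) (total 0); column heights now [0 4 5 0 0], max=5
Drop 3: T rot0 at col 2 lands with bottom-row=5; cleared 0 line(s) (total 0); column heights now [0 4 6 7 6], max=7

Answer: 0 4 6 7 6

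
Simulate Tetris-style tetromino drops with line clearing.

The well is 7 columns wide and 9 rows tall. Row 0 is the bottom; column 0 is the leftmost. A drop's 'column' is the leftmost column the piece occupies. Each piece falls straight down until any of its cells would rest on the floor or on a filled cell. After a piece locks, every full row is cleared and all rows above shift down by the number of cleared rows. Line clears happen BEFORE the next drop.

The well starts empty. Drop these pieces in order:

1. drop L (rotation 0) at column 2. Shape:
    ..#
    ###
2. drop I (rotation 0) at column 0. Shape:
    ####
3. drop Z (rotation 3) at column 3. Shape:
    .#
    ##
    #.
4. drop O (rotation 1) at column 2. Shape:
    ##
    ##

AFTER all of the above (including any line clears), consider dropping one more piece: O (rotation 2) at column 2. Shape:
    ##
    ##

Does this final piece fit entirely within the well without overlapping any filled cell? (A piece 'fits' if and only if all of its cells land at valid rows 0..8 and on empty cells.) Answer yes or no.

Answer: yes

Derivation:
Drop 1: L rot0 at col 2 lands with bottom-row=0; cleared 0 line(s) (total 0); column heights now [0 0 1 1 2 0 0], max=2
Drop 2: I rot0 at col 0 lands with bottom-row=1; cleared 0 line(s) (total 0); column heights now [2 2 2 2 2 0 0], max=2
Drop 3: Z rot3 at col 3 lands with bottom-row=2; cleared 0 line(s) (total 0); column heights now [2 2 2 4 5 0 0], max=5
Drop 4: O rot1 at col 2 lands with bottom-row=4; cleared 0 line(s) (total 0); column heights now [2 2 6 6 5 0 0], max=6
Test piece O rot2 at col 2 (width 2): heights before test = [2 2 6 6 5 0 0]; fits = True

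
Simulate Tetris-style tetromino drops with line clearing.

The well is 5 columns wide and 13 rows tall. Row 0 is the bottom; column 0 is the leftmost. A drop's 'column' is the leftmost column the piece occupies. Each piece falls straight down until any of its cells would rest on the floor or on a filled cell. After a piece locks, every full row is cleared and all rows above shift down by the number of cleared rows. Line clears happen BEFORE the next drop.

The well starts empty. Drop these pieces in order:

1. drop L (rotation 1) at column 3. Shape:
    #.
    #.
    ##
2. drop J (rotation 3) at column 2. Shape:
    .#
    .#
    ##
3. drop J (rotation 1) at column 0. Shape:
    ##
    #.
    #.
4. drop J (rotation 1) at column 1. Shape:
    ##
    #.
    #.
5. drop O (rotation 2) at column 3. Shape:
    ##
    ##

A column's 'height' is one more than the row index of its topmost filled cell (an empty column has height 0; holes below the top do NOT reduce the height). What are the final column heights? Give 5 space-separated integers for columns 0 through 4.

Drop 1: L rot1 at col 3 lands with bottom-row=0; cleared 0 line(s) (total 0); column heights now [0 0 0 3 1], max=3
Drop 2: J rot3 at col 2 lands with bottom-row=3; cleared 0 line(s) (total 0); column heights now [0 0 4 6 1], max=6
Drop 3: J rot1 at col 0 lands with bottom-row=0; cleared 0 line(s) (total 0); column heights now [3 3 4 6 1], max=6
Drop 4: J rot1 at col 1 lands with bottom-row=3; cleared 0 line(s) (total 0); column heights now [3 6 6 6 1], max=6
Drop 5: O rot2 at col 3 lands with bottom-row=6; cleared 0 line(s) (total 0); column heights now [3 6 6 8 8], max=8

Answer: 3 6 6 8 8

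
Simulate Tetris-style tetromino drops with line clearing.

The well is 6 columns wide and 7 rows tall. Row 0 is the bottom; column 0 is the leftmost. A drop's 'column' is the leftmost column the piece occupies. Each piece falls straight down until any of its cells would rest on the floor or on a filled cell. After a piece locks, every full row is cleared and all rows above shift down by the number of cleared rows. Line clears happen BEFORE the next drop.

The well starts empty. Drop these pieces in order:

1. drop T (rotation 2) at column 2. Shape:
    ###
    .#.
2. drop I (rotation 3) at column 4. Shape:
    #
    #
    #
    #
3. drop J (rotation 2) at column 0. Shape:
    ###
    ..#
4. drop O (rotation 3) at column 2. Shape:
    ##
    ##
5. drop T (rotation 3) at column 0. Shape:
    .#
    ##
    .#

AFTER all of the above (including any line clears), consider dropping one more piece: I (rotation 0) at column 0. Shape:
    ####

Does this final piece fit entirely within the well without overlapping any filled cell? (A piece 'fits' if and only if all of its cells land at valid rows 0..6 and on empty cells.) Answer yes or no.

Answer: no

Derivation:
Drop 1: T rot2 at col 2 lands with bottom-row=0; cleared 0 line(s) (total 0); column heights now [0 0 2 2 2 0], max=2
Drop 2: I rot3 at col 4 lands with bottom-row=2; cleared 0 line(s) (total 0); column heights now [0 0 2 2 6 0], max=6
Drop 3: J rot2 at col 0 lands with bottom-row=2; cleared 0 line(s) (total 0); column heights now [4 4 4 2 6 0], max=6
Drop 4: O rot3 at col 2 lands with bottom-row=4; cleared 0 line(s) (total 0); column heights now [4 4 6 6 6 0], max=6
Drop 5: T rot3 at col 0 lands with bottom-row=4; cleared 0 line(s) (total 0); column heights now [6 7 6 6 6 0], max=7
Test piece I rot0 at col 0 (width 4): heights before test = [6 7 6 6 6 0]; fits = False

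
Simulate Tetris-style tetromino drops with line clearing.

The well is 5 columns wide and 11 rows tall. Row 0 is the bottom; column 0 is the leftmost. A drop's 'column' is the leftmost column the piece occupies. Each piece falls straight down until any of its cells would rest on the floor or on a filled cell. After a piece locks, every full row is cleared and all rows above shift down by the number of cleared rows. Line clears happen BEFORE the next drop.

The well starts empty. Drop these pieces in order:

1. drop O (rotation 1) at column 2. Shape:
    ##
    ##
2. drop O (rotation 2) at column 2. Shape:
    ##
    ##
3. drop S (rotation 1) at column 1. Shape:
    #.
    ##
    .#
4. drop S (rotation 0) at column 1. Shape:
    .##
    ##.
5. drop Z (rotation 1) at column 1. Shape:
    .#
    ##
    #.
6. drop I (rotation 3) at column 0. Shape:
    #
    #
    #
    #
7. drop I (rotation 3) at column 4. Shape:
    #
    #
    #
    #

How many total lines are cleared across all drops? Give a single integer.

Answer: 0

Derivation:
Drop 1: O rot1 at col 2 lands with bottom-row=0; cleared 0 line(s) (total 0); column heights now [0 0 2 2 0], max=2
Drop 2: O rot2 at col 2 lands with bottom-row=2; cleared 0 line(s) (total 0); column heights now [0 0 4 4 0], max=4
Drop 3: S rot1 at col 1 lands with bottom-row=4; cleared 0 line(s) (total 0); column heights now [0 7 6 4 0], max=7
Drop 4: S rot0 at col 1 lands with bottom-row=7; cleared 0 line(s) (total 0); column heights now [0 8 9 9 0], max=9
Drop 5: Z rot1 at col 1 lands with bottom-row=8; cleared 0 line(s) (total 0); column heights now [0 10 11 9 0], max=11
Drop 6: I rot3 at col 0 lands with bottom-row=0; cleared 0 line(s) (total 0); column heights now [4 10 11 9 0], max=11
Drop 7: I rot3 at col 4 lands with bottom-row=0; cleared 0 line(s) (total 0); column heights now [4 10 11 9 4], max=11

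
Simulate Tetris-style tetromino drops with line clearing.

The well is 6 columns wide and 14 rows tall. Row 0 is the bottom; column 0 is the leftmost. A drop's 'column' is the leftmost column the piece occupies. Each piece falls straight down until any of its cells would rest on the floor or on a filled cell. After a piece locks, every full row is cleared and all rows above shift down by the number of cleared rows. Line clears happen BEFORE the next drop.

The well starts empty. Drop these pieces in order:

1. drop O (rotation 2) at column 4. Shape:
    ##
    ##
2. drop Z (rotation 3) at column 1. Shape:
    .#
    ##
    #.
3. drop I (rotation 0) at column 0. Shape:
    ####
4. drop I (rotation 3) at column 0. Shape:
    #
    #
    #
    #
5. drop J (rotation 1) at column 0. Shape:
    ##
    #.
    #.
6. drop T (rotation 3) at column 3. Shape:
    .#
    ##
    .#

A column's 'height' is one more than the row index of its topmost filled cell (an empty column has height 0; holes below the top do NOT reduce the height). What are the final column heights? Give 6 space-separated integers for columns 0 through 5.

Answer: 11 11 4 5 6 2

Derivation:
Drop 1: O rot2 at col 4 lands with bottom-row=0; cleared 0 line(s) (total 0); column heights now [0 0 0 0 2 2], max=2
Drop 2: Z rot3 at col 1 lands with bottom-row=0; cleared 0 line(s) (total 0); column heights now [0 2 3 0 2 2], max=3
Drop 3: I rot0 at col 0 lands with bottom-row=3; cleared 0 line(s) (total 0); column heights now [4 4 4 4 2 2], max=4
Drop 4: I rot3 at col 0 lands with bottom-row=4; cleared 0 line(s) (total 0); column heights now [8 4 4 4 2 2], max=8
Drop 5: J rot1 at col 0 lands with bottom-row=8; cleared 0 line(s) (total 0); column heights now [11 11 4 4 2 2], max=11
Drop 6: T rot3 at col 3 lands with bottom-row=3; cleared 0 line(s) (total 0); column heights now [11 11 4 5 6 2], max=11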